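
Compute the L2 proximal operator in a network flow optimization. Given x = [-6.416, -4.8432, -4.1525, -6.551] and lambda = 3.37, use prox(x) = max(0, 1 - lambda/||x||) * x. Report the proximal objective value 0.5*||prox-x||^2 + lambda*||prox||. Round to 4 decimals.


Step 1: Compute ||x||.
||x|| = 11.1705
Step 2: Compute scaling factor.
scale = max(0, 1 - 3.37/11.1705) = 0.6983
Step 3: prox(x) = [-4.4804, -3.3821, -2.8997, -4.5746]
||prox(x)|| = 7.8005
Step 4: Proximal objective.
0.5*||prox-x||^2 = 5.6785
lambda*||prox|| = 26.2877
Total = 31.9662


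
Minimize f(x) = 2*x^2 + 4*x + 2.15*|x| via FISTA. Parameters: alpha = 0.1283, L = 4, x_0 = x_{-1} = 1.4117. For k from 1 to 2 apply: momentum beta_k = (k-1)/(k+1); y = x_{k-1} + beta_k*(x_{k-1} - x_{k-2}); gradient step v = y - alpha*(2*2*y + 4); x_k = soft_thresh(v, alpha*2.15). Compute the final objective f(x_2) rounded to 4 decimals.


FISTA on f(x) = 2*x^2 + 4*x + 2.15*|x|
L = 4, alpha = 0.1283
Iteration 1: beta = 0.0, y = 1.4117 + 0.0*(1.4117 - 1.4117) = 1.4117
  grad(y) = 9.6468, v = y - alpha*grad = 0.174
  prox(v) = soft_thresh(0.174, 0.2758) = 0.0
Iteration 2: beta = 0.3333, y = 0.0 + 0.3333*(0.0 - 1.4117) = -0.4706
  grad(y) = 2.1177, v = y - alpha*grad = -0.7423
  prox(v) = soft_thresh(-0.7423, 0.2758) = -0.4664
f(x_2) = 2*(-0.4664)^2 + 4*(-0.4664) + 2.15*|-0.4664| = -0.4278


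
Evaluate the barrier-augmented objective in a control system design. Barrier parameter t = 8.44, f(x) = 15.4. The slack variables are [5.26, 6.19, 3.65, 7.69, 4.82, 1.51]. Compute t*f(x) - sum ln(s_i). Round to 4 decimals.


Step 1: Compute log-barrier.
ln values: [1.6601, 1.8229, 1.2947, 2.0399, 1.5728, 0.4121]
phi = -(1.6601 + 1.8229 + 1.2947 + 2.0399 + 1.5728 + 0.4121) = -8.8026
Step 2: Compute augmented objective.
t*f(x) = 8.44*15.4 = 129.976
Total = 129.976 - 8.8026 = 121.1734


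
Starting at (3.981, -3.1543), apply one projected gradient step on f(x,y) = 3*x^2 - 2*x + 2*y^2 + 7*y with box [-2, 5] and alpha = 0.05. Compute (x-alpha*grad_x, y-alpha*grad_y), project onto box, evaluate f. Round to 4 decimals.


Step 1: Compute gradient at (3.981, -3.1543).
grad_x = 2*3*3.981 - 2 = 21.886
grad_y = 2*2*-3.1543 + 7 = -5.6172
Step 2: Gradient step.
x_raw = 3.981 - 0.05*21.886 = 2.8867
y_raw = -3.1543 - 0.05*-5.6172 = -2.8734
Step 3: Project onto [-2, 5].
x_proj = clip(2.8867) = 2.8867
y_proj = clip(-2.8734) = -2.0
Step 4: Evaluate f.
f(2.8867, -2.0) = 13.2257


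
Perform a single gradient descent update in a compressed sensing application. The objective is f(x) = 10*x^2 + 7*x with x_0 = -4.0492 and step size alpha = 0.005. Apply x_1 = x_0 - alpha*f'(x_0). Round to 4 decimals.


We compute the gradient at x_0 and apply the update.
f'(x) = 20*x + 7
f'(-4.0492) = 20*-4.0492 + 7 = -73.984
x_1 = -4.0492 - 0.005*-73.984 = -3.6793


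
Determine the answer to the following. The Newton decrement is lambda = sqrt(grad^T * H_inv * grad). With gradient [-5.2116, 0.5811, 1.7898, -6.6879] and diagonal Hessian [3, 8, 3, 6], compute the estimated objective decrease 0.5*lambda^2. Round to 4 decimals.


Step 1: H is diagonal, so H^(-1) * g = [-1.7372, 0.0726, 0.5966, -1.1147].
Step 2: g^T H^(-1) g = sum_i g_i^2 / H_ii
  = (-5.2116)^2/3 + (0.5811)^2/8 + (1.7898)^2/3 + (-6.6879)^2/6
  = 9.0536 + 0.0422 + 1.0678 + 7.4547 = 17.6183
Step 3: Objective decrease = 0.5 * g^T H^(-1) g = 8.8091


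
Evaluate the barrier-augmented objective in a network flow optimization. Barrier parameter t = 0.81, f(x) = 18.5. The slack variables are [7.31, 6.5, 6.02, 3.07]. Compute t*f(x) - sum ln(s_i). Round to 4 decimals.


Step 1: Compute log-barrier.
ln values: [1.9892, 1.8718, 1.7951, 1.1217]
phi = -(1.9892 + 1.8718 + 1.7951 + 1.1217) = -6.7778
Step 2: Compute augmented objective.
t*f(x) = 0.81*18.5 = 14.985
Total = 14.985 - 6.7778 = 8.2072


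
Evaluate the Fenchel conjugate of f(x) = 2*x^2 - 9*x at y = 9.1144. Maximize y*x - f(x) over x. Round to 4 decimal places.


f*(y) = sup_x {y*x - a*x^2 - b*x} = sup_x {(y-b)*x - a*x^2}
FOC: (y - b) - 2a*x = 0 => x* = (y - b)/(2a)
x* = (9.1144 + 9)/(2*2) = 4.5286
f*(9.1144) = (y-b)^2/(4a) = (9.1144 + 9)^2/(4*2)
= 328.1315/8 = 41.0164


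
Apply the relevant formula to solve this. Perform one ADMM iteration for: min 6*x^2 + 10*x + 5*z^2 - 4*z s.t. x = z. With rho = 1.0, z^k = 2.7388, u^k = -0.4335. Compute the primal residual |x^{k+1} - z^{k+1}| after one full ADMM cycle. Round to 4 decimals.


ADMM iteration with rho = 1.0, z^k = 2.7388, u^k = -0.4335
Step 1: x-update.
Minimize 6*x^2 + 10*x + (1.0/2)*(x - 2.7388 - 0.4335)^2
FOC: (2*6 + 1.0)*x = -10 + 1.0*(2.7388 + 0.4335)
x^{k+1} = -0.5252
Step 2: z-update.
Minimize 5*z^2 - 4*z + (1.0/2)*(-0.5252 - z - 0.4335)^2
FOC: (2*5 + 1.0)*z = 4 + 1.0*(-0.5252 - 0.4335)
z^{k+1} = 0.2765
Step 3: u-update.
u^{k+1} = -0.4335 - 0.5252 - 0.2765 = -1.2352
Step 4: Primal residual = |-0.5252 - 0.2765| = 0.8017


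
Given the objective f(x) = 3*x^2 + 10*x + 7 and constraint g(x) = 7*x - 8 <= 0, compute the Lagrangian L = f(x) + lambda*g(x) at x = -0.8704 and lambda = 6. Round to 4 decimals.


Step 1: Evaluate f(x).
f(-0.8704) = 3*(-0.8704)^2 + 10*(-0.8704) + 7 = 0.5688
Step 2: Evaluate g(x).
g(-0.8704) = 7*-0.8704 - 8 = -14.0928
Step 3: Compute Lagrangian.
L = 0.5688 + 6*-14.0928 = -83.988


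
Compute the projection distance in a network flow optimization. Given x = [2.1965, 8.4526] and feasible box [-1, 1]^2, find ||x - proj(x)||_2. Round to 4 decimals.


Project each component onto [-1, 1].
clip(2.1965) = 1.0, clip(8.4526) = 1.0
Projection = [1.0, 1.0]
Squared diffs: [1.4316, 55.5412]
Distance = sqrt(56.9728) = 7.548


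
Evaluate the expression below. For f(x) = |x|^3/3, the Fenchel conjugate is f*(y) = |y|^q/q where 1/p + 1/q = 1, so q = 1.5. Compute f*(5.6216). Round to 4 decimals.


The conjugate exponent q satisfies 1/p + 1/q = 1.
p = 3, so q = 3/(3 - 1) = 1.5
|y|^q = 5.6216^1.5 = 13.3288
f*(5.6216) = 13.3288 / 1.5 = 8.8858


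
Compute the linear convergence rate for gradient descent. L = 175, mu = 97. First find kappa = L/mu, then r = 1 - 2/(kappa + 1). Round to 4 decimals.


Step 1: Compute the condition number.
kappa = L/mu = 175/97 = 1.8041
Step 2: Compute the convergence rate.
r = 1 - 2/(kappa + 1) = 1 - 2*mu/(L + mu) = (L - mu)/(L + mu) = 78/272 = 0.2868


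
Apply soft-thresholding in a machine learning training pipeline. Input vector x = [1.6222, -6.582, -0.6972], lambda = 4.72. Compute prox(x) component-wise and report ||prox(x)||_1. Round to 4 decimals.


Soft-thresholding with lambda = 4.72:
prox(1.6222) = sign(1.6222)*max(|1.6222| - 4.72, 0) = 0.0
prox(-6.582) = sign(-6.582)*max(|-6.582| - 4.72, 0) = -1.862
prox(-0.6972) = sign(-0.6972)*max(|-0.6972| - 4.72, 0) = 0.0
prox(x) = [0.0, -1.862, 0.0]
||prox(x)||_1 = 0.0 + 1.862 + 0.0 = 1.862


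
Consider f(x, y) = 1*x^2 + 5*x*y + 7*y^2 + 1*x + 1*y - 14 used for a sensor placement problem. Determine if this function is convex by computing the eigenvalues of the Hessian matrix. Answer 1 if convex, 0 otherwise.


The Hessian of f(x,y) = 1*x^2 + 5*x*y + 7*y^2 + 1*x + 1*y - 14 is:
H = [[2, 5], [5, 14]]
Trace = 2 + 14 = 16
Determinant = 2*14 - (5)^2 = 3
Discriminant = (16)^2 - 4*3 = 244.0
Eigenvalues: lambda_1 = 0.1898, lambda_2 = 15.8102
The function is convex.

1


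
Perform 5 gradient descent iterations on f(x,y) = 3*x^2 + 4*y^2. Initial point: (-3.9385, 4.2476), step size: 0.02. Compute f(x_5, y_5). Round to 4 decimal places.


Gradient descent on f(x,y) = 3*x^2 + 4*y^2.
Starting point: (-3.9385, 4.2476), alpha = 0.02
Step 1: grad_x = 2*3*-3.9385 = -23.631, grad_y = 2*4*4.2476 = 33.9808
  x_1 = -3.9385 - 0.02*-23.631 = -3.4659
  y_1 = 4.2476 - 0.02*33.9808 = 3.568
Step 2: grad_x = 2*3*-3.4659 = -20.7953, grad_y = 2*4*3.568 = 28.5439
  x_2 = -3.4659 - 0.02*-20.7953 = -3.05
  y_2 = 3.568 - 0.02*28.5439 = 2.9971
Step 3: grad_x = 2*3*-3.05 = -18.2998, grad_y = 2*4*2.9971 = 23.9769
  x_3 = -3.05 - 0.02*-18.2998 = -2.684
  y_3 = 2.9971 - 0.02*23.9769 = 2.5176
Step 4: grad_x = 2*3*-2.684 = -16.1039, grad_y = 2*4*2.5176 = 20.1406
  x_4 = -2.684 - 0.02*-16.1039 = -2.3619
  y_4 = 2.5176 - 0.02*20.1406 = 2.1148
Step 5: grad_x = 2*3*-2.3619 = -14.1714, grad_y = 2*4*2.1148 = 16.9181
  x_5 = -2.3619 - 0.02*-14.1714 = -2.0785
  y_5 = 2.1148 - 0.02*16.9181 = 1.7764
f(-2.0785, 1.7764) = 3*(-2.0785)^2 + 4*1.7764^2 = 25.5825


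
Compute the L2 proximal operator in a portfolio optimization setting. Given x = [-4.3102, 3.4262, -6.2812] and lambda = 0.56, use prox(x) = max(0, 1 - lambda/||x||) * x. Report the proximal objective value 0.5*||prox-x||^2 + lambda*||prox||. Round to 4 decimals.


Step 1: Compute ||x||.
||x|| = 8.3529
Step 2: Compute scaling factor.
scale = max(0, 1 - 0.56/8.3529) = 0.933
Step 3: prox(x) = [-4.0212, 3.1965, -5.8601]
||prox(x)|| = 7.7929
Step 4: Proximal objective.
0.5*||prox-x||^2 = 0.1568
lambda*||prox|| = 4.364
Total = 4.5208


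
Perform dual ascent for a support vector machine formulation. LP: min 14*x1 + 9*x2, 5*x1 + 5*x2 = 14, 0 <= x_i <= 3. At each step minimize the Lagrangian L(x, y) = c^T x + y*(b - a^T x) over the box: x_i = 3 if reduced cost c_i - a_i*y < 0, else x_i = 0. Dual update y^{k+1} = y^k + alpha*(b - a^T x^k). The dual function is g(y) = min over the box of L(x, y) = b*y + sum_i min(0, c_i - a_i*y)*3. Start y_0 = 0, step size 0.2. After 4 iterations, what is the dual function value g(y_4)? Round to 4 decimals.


Dual ascent for LP: min 14*x1 + 9*x2, 5*x1 + 5*x2 = 14, 0 <= x_i <= 3
Step 1: y^k = 0.0, reduced costs: (14.0, 9.0)
  x^k = (0.0, 0.0), subgradient = b - a^T x = 14.0
  y^{k+1} = 0.0 + 0.2*14.0 = 2.8
Step 2: y^k = 2.8, reduced costs: (0.0, -5.0)
  x^k = (0.0, 3.0), subgradient = b - a^T x = -1.0
  y^{k+1} = 2.8 + 0.2*-1.0 = 2.6
Step 3: y^k = 2.6, reduced costs: (1.0, -4.0)
  x^k = (0.0, 3.0), subgradient = b - a^T x = -1.0
  y^{k+1} = 2.6 + 0.2*-1.0 = 2.4
Step 4: y^k = 2.4, reduced costs: (2.0, -3.0)
  x^k = (0.0, 3.0), subgradient = b - a^T x = -1.0
  y^{k+1} = 2.4 + 0.2*-1.0 = 2.2
Dual objective at y_4 = 2.2: reduced costs (3.0, -2.0), box minimizer x = (0.0, 3.0)
g(y_4) = b*y + (c1 - a1*y)*x1 + (c2 - a2*y)*x2 = 14*2.2 + 3.0*0.0 + (-2.0)*3.0 = 30.8 + 0.0 - 6.0 = 24.8


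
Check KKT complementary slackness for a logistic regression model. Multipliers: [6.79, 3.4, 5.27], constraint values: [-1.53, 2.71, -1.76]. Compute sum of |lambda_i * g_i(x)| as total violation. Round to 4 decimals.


KKT complementary slackness check:
lambda_1 * g_1 = 6.79 * -1.53 = -10.3887
lambda_2 * g_2 = 3.4 * 2.71 = 9.214
lambda_3 * g_3 = 5.27 * -1.76 = -9.2752
Total violation = 10.3887 + 9.214 + 9.2752 = 28.8779


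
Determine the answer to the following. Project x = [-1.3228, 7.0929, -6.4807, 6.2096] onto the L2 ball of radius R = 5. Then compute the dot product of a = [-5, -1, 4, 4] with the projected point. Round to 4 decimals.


Step 1: Compute ||x|| (intermediates to 6 decimals).
||x|| = sqrt((-1.3228)^2 + 7.0929^2 + (-6.4807)^2 + 6.2096^2) = 11.515973
Step 2: Project.
Since ||x|| > R, scale = R/||x|| = 5/11.515973 = 0.43418, proj(x) = scale * x
proj(x) = [-0.574333, 3.079595, -2.81379, 2.696084]
Step 3: Dot product.
a^T * proj(x) = -5*(-0.574333) - 1*3.079595 + 4*(-2.81379) + 4*2.696084 = -0.6788


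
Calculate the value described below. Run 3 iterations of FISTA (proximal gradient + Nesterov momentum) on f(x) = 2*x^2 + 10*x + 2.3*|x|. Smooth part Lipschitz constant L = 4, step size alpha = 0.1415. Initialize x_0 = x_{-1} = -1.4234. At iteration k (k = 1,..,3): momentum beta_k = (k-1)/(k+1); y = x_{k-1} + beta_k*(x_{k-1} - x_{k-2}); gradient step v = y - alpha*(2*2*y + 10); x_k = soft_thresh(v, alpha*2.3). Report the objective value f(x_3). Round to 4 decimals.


FISTA on f(x) = 2*x^2 + 10*x + 2.3*|x|
L = 4, alpha = 0.1415
Iteration 1: beta = 0.0, y = -1.4234 + 0.0*(-1.4234 + 1.4234) = -1.4234
  grad(y) = 4.3064, v = y - alpha*grad = -2.0328
  prox(v) = soft_thresh(-2.0328, 0.3255) = -1.7073
Iteration 2: beta = 0.3333, y = -1.7073 + 0.3333*(-1.7073 + 1.4234) = -1.8019
  grad(y) = 2.7922, v = y - alpha*grad = -2.197
  prox(v) = soft_thresh(-2.197, 0.3255) = -1.8716
Iteration 3: beta = 0.5, y = -1.8716 + 0.5*(-1.8716 + 1.7073) = -1.9537
  grad(y) = 2.1851, v = y - alpha*grad = -2.2629
  prox(v) = soft_thresh(-2.2629, 0.3255) = -1.9375
f(x_3) = 2*(-1.9375)^2 + 10*(-1.9375) + 2.3*|-1.9375| = -7.4109


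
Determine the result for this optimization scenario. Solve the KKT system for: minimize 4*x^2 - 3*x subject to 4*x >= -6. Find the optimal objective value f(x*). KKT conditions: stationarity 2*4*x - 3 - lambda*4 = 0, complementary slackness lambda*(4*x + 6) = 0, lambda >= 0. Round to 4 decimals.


Step 1: Try lambda = 0 (constraint inactive).
Stationarity: 2*4*x - 3 = 0
x* = 3/(2*4) = 0.375
Check constraint: 4*0.375 = 1.5 >= -6 -- satisfied.
Step 2: Compute optimal value.
f(x*) = 4*0.375^2 - 3*0.375 = -0.5625


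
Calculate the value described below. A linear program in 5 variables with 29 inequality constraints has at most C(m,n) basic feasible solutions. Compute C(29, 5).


Each vertex corresponds to some choice of n active constraints out of m, so the number of vertices is at most C(m, n) = m! / (n!(m-n)!).
m = 29, n = 5
Numerator: 29 * 28 * 27 * 26 * 25
Denominator: 5! = 120
C(29, 5) = 118755


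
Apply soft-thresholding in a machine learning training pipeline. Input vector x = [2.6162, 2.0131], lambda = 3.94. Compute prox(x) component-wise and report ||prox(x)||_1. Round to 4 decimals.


Soft-thresholding with lambda = 3.94:
prox(2.6162) = sign(2.6162)*max(|2.6162| - 3.94, 0) = 0.0
prox(2.0131) = sign(2.0131)*max(|2.0131| - 3.94, 0) = 0.0
prox(x) = [0.0, 0.0]
||prox(x)||_1 = 0.0 + 0.0 = 0.0


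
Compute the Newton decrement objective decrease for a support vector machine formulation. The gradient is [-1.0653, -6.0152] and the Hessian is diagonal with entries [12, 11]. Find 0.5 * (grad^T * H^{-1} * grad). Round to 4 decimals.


Step 1: H is diagonal, so H^(-1) * g = [-0.0888, -0.5468].
Step 2: g^T H^(-1) g = sum_i g_i^2 / H_ii
  = (-1.0653)^2/12 + (-6.0152)^2/11
  = 0.0946 + 3.2893 = 3.3839
Step 3: Objective decrease = 0.5 * g^T H^(-1) g = 1.692


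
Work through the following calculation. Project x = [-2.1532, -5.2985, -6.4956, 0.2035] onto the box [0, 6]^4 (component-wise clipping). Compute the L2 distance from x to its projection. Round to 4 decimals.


Project each component onto [0, 6].
clip(-2.1532) = 0.0, clip(-5.2985) = 0.0, clip(-6.4956) = 0.0, clip(0.2035) = 0.2035
Projection = [0.0, 0.0, 0.0, 0.2035]
Squared diffs: [4.6363, 28.0741, 42.1928, 0.0]
Distance = sqrt(74.9032) = 8.6547


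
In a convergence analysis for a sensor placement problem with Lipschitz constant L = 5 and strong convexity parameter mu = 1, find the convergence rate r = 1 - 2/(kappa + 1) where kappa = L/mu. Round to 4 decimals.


Step 1: Compute the condition number.
kappa = L/mu = 5/1 = 5.0
Step 2: Compute the convergence rate.
r = 1 - 2/(kappa + 1) = 1 - 2*mu/(L + mu) = (L - mu)/(L + mu) = 4/6 = 0.6667


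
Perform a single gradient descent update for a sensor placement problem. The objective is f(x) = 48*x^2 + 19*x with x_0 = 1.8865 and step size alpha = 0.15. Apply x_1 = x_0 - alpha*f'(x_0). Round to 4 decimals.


We compute the gradient at x_0 and apply the update.
f'(x) = 96*x + 19
f'(1.8865) = 96*1.8865 + 19 = 200.104
x_1 = 1.8865 - 0.15*200.104 = -28.1291


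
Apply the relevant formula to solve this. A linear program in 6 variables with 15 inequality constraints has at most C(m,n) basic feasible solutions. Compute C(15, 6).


Each vertex corresponds to some choice of n active constraints out of m, so the number of vertices is at most C(m, n) = m! / (n!(m-n)!).
m = 15, n = 6
Numerator: 15 * 14 * 13 * 12 * 11 * 10
Denominator: 6! = 720
C(15, 6) = 5005


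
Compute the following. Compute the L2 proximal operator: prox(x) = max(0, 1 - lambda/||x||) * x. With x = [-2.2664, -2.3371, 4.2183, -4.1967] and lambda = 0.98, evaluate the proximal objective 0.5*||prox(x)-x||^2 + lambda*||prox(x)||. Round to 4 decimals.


Step 1: Compute ||x||.
||x|| = 6.7827
Step 2: Compute scaling factor.
scale = max(0, 1 - 0.98/6.7827) = 0.8555
Step 3: prox(x) = [-1.9389, -1.9994, 3.6088, -3.5903]
||prox(x)|| = 5.8027
Step 4: Proximal objective.
0.5*||prox-x||^2 = 0.4802
lambda*||prox|| = 5.6866
Total = 6.1668


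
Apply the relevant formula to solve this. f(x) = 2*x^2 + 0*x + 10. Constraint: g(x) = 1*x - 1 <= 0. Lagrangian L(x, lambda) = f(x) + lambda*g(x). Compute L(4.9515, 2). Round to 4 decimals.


Step 1: Evaluate f(x).
f(4.9515) = 2*4.9515^2 + 0*4.9515 + 10 = 59.0347
Step 2: Evaluate g(x).
g(4.9515) = 1*4.9515 - 1 = 3.9515
Step 3: Compute Lagrangian.
L = 59.0347 + 2*3.9515 = 66.9377


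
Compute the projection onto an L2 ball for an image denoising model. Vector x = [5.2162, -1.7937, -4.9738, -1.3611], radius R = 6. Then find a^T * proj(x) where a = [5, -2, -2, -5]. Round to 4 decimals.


Step 1: Compute ||x|| (intermediates to 6 decimals).
||x|| = sqrt(5.2162^2 + (-1.7937)^2 + (-4.9738)^2 + (-1.3611)^2) = 7.550985
Step 2: Project.
Since ||x|| > R, scale = R/||x|| = 6/7.550985 = 0.794598, proj(x) = scale * x
proj(x) = [4.144782, -1.42527, -3.952172, -1.081527]
Step 3: Dot product.
a^T * proj(x) = 5*4.144782 - 2*(-1.42527) - 2*(-3.952172) - 5*(-1.081527) = 36.8864


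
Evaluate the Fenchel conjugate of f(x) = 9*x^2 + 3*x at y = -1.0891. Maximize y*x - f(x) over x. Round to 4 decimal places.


f*(y) = sup_x {y*x - a*x^2 - b*x} = sup_x {(y-b)*x - a*x^2}
FOC: (y - b) - 2a*x = 0 => x* = (y - b)/(2a)
x* = (-1.0891 - 3)/(2*9) = -0.2272
f*(-1.0891) = (y-b)^2/(4a) = (-1.0891 - 3)^2/(4*9)
= 16.7207/36 = 0.4645


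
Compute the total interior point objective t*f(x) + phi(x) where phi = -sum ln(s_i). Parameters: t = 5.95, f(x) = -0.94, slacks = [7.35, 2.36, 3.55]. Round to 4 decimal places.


Step 1: Compute log-barrier.
ln values: [1.9947, 0.8587, 1.2669]
phi = -(1.9947 + 0.8587 + 1.2669) = -4.1203
Step 2: Compute augmented objective.
t*f(x) = 5.95*-0.94 = -5.593
Total = -5.593 - 4.1203 = -9.7133


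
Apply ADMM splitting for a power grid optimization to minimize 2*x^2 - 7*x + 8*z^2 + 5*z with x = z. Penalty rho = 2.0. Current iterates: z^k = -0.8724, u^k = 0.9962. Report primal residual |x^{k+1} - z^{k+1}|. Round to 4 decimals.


ADMM iteration with rho = 2.0, z^k = -0.8724, u^k = 0.9962
Step 1: x-update.
Minimize 2*x^2 - 7*x + (2.0/2)*(x + 0.8724 + 0.9962)^2
FOC: (2*2 + 2.0)*x = 7 + 2.0*(-0.8724 - 0.9962)
x^{k+1} = 0.5438
Step 2: z-update.
Minimize 8*z^2 + 5*z + (2.0/2)*(0.5438 - z + 0.9962)^2
FOC: (2*8 + 2.0)*z = -5 + 2.0*(0.5438 + 0.9962)
z^{k+1} = -0.1067
Step 3: u-update.
u^{k+1} = 0.9962 + 0.5438 + 0.1067 = 1.6467
Step 4: Primal residual = |0.5438 + 0.1067| = 0.6505


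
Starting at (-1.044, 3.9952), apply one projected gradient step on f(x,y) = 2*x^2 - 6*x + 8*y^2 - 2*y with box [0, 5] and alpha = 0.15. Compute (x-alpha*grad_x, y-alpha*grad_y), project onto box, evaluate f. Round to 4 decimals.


Step 1: Compute gradient at (-1.044, 3.9952).
grad_x = 2*2*-1.044 - 6 = -10.176
grad_y = 2*8*3.9952 - 2 = 61.9232
Step 2: Gradient step.
x_raw = -1.044 - 0.15*-10.176 = 0.4824
y_raw = 3.9952 - 0.15*61.9232 = -5.2933
Step 3: Project onto [0, 5].
x_proj = clip(0.4824) = 0.4824
y_proj = clip(-5.2933) = 0.0
Step 4: Evaluate f.
f(0.4824, 0.0) = -2.429


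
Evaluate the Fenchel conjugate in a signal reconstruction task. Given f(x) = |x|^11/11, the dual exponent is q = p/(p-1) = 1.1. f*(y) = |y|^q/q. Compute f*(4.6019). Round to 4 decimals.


The conjugate exponent q satisfies 1/p + 1/q = 1.
p = 11, so q = 11/(11 - 1) = 1.1
|y|^q = 4.6019^1.1 = 5.3608
f*(4.6019) = 5.3608 / 1.1 = 4.8735


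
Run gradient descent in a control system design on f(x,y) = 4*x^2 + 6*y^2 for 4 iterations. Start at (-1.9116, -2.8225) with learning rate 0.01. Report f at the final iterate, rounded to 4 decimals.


Gradient descent on f(x,y) = 4*x^2 + 6*y^2.
Starting point: (-1.9116, -2.8225), alpha = 0.01
Step 1: grad_x = 2*4*-1.9116 = -15.2928, grad_y = 2*6*-2.8225 = -33.87
  x_1 = -1.9116 - 0.01*-15.2928 = -1.7587
  y_1 = -2.8225 - 0.01*-33.87 = -2.4838
Step 2: grad_x = 2*4*-1.7587 = -14.0694, grad_y = 2*6*-2.4838 = -29.8056
  x_2 = -1.7587 - 0.01*-14.0694 = -1.618
  y_2 = -2.4838 - 0.01*-29.8056 = -2.1857
Step 3: grad_x = 2*4*-1.618 = -12.9438, grad_y = 2*6*-2.1857 = -26.2289
  x_3 = -1.618 - 0.01*-12.9438 = -1.4885
  y_3 = -2.1857 - 0.01*-26.2289 = -1.9235
Step 4: grad_x = 2*4*-1.4885 = -11.9083, grad_y = 2*6*-1.9235 = -23.0815
  x_4 = -1.4885 - 0.01*-11.9083 = -1.3695
  y_4 = -1.9235 - 0.01*-23.0815 = -1.6926
f(-1.3695, -1.6926) = 4*(-1.3695)^2 + 6*(-1.6926)^2 = 24.6918


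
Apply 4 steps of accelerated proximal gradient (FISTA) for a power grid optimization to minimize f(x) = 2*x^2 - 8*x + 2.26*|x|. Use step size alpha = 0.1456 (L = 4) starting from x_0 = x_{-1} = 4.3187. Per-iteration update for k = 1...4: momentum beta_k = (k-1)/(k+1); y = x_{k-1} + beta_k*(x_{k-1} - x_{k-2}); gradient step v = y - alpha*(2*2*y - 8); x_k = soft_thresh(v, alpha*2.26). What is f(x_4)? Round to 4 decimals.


FISTA on f(x) = 2*x^2 - 8*x + 2.26*|x|
L = 4, alpha = 0.1456
Iteration 1: beta = 0.0, y = 4.3187 + 0.0*(4.3187 - 4.3187) = 4.3187
  grad(y) = 9.2748, v = y - alpha*grad = 2.9683
  prox(v) = soft_thresh(2.9683, 0.3291) = 2.6392
Iteration 2: beta = 0.3333, y = 2.6392 + 0.3333*(2.6392 - 4.3187) = 2.0794
  grad(y) = 0.3176, v = y - alpha*grad = 2.0332
  prox(v) = soft_thresh(2.0332, 0.3291) = 1.7041
Iteration 3: beta = 0.5, y = 1.7041 + 0.5*(1.7041 - 2.6392) = 1.2365
  grad(y) = -3.0538, v = y - alpha*grad = 1.6812
  prox(v) = soft_thresh(1.6812, 0.3291) = 1.3521
Iteration 4: beta = 0.6, y = 1.3521 + 0.6*(1.3521 - 1.7041) = 1.1409
  grad(y) = -3.4363, v = y - alpha*grad = 1.6413
  prox(v) = soft_thresh(1.6413, 0.3291) = 1.3122
f(x_4) = 2*1.3122^2 - 8*1.3122 + 2.26*|1.3122| = -4.0883


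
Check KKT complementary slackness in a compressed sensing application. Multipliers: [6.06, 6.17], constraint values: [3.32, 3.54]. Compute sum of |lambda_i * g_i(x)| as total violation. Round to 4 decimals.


KKT complementary slackness check:
lambda_1 * g_1 = 6.06 * 3.32 = 20.1192
lambda_2 * g_2 = 6.17 * 3.54 = 21.8418
Total violation = 20.1192 + 21.8418 = 41.961


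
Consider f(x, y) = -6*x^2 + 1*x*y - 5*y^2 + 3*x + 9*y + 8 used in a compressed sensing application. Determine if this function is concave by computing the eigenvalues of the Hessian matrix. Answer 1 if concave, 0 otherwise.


The Hessian of f(x,y) = -6*x^2 + 1*x*y - 5*y^2 + 3*x + 9*y + 8 is:
H = [[-12, 1], [1, -10]]
Trace = -12 - 10 = -22
Determinant = -12*-10 - (1)^2 = 119
Discriminant = (-22)^2 - 4*119 = 8.0
Eigenvalues: lambda_1 = -12.4142, lambda_2 = -9.5858
The function is concave.

1


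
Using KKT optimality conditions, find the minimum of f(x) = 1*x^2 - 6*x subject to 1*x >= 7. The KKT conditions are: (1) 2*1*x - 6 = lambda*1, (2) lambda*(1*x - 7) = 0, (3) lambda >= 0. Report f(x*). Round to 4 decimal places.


Step 1: Try lambda = 0 (constraint inactive).
x_unc = 6/(2*1) = 3.0
Check: 1*3.0 = 3.0 < 7 -- violated!
Step 2: Constraint must be active: 1*x = 7
x* = 7/1 = 7.0
lambda = (2*1*7.0 - 6)/1 = 8.0
Step 3: Compute optimal value.
f(x*) = 1*7.0^2 - 6*7.0 = 7.0


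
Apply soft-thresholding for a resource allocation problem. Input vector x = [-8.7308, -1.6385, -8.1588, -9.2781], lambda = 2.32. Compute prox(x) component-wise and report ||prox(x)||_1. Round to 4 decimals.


Soft-thresholding with lambda = 2.32:
prox(-8.7308) = sign(-8.7308)*max(|-8.7308| - 2.32, 0) = -6.4108
prox(-1.6385) = sign(-1.6385)*max(|-1.6385| - 2.32, 0) = 0.0
prox(-8.1588) = sign(-8.1588)*max(|-8.1588| - 2.32, 0) = -5.8388
prox(-9.2781) = sign(-9.2781)*max(|-9.2781| - 2.32, 0) = -6.9581
prox(x) = [-6.4108, 0.0, -5.8388, -6.9581]
||prox(x)||_1 = 6.4108 + 0.0 + 5.8388 + 6.9581 = 19.2077


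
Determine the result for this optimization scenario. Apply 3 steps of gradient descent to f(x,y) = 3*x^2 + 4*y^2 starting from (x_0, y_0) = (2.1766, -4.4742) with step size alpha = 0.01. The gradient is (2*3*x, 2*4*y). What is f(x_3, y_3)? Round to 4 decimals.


Gradient descent on f(x,y) = 3*x^2 + 4*y^2.
Starting point: (2.1766, -4.4742), alpha = 0.01
Step 1: grad_x = 2*3*2.1766 = 13.0596, grad_y = 2*4*-4.4742 = -35.7936
  x_1 = 2.1766 - 0.01*13.0596 = 2.046
  y_1 = -4.4742 - 0.01*-35.7936 = -4.1163
Step 2: grad_x = 2*3*2.046 = 12.276, grad_y = 2*4*-4.1163 = -32.9301
  x_2 = 2.046 - 0.01*12.276 = 1.9232
  y_2 = -4.1163 - 0.01*-32.9301 = -3.787
Step 3: grad_x = 2*3*1.9232 = 11.5395, grad_y = 2*4*-3.787 = -30.2957
  x_3 = 1.9232 - 0.01*11.5395 = 1.8078
  y_3 = -3.787 - 0.01*-30.2957 = -3.484
f(1.8078, -3.484) = 3*1.8078^2 + 4*(-3.484)^2 = 58.3581


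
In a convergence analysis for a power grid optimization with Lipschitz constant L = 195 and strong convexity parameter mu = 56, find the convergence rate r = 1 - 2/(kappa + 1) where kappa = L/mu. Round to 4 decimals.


Step 1: Compute the condition number.
kappa = L/mu = 195/56 = 3.4821
Step 2: Compute the convergence rate.
r = 1 - 2/(kappa + 1) = 1 - 2*mu/(L + mu) = (L - mu)/(L + mu) = 139/251 = 0.5538


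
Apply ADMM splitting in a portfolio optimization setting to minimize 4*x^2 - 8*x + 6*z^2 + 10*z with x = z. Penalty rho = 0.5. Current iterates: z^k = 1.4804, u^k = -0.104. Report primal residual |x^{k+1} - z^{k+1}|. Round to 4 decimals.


ADMM iteration with rho = 0.5, z^k = 1.4804, u^k = -0.104
Step 1: x-update.
Minimize 4*x^2 - 8*x + (0.5/2)*(x - 1.4804 - 0.104)^2
FOC: (2*4 + 0.5)*x = 8 + 0.5*(1.4804 + 0.104)
x^{k+1} = 1.0344
Step 2: z-update.
Minimize 6*z^2 + 10*z + (0.5/2)*(1.0344 - z - 0.104)^2
FOC: (2*6 + 0.5)*z = -10 + 0.5*(1.0344 - 0.104)
z^{k+1} = -0.7628
Step 3: u-update.
u^{k+1} = -0.104 + 1.0344 + 0.7628 = 1.6932
Step 4: Primal residual = |1.0344 + 0.7628| = 1.7972


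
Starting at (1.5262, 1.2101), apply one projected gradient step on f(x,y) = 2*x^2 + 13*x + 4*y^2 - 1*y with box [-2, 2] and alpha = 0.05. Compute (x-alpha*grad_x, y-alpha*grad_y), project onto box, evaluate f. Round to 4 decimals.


Step 1: Compute gradient at (1.5262, 1.2101).
grad_x = 2*2*1.5262 + 13 = 19.1048
grad_y = 2*4*1.2101 - 1 = 8.6808
Step 2: Gradient step.
x_raw = 1.5262 - 0.05*19.1048 = 0.571
y_raw = 1.2101 - 0.05*8.6808 = 0.7761
Step 3: Project onto [-2, 2].
x_proj = clip(0.571) = 0.571
y_proj = clip(0.7761) = 0.7761
Step 4: Evaluate f.
f(0.571, 0.7761) = 9.7075


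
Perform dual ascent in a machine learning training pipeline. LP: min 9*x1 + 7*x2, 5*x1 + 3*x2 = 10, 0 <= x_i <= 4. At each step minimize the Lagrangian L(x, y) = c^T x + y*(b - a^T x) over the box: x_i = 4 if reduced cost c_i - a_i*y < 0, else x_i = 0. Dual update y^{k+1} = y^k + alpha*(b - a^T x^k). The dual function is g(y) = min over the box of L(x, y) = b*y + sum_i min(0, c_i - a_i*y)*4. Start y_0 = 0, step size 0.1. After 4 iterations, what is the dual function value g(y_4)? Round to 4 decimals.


Dual ascent for LP: min 9*x1 + 7*x2, 5*x1 + 3*x2 = 10, 0 <= x_i <= 4
Step 1: y^k = 0.0, reduced costs: (9.0, 7.0)
  x^k = (0.0, 0.0), subgradient = b - a^T x = 10.0
  y^{k+1} = 0.0 + 0.1*10.0 = 1.0
Step 2: y^k = 1.0, reduced costs: (4.0, 4.0)
  x^k = (0.0, 0.0), subgradient = b - a^T x = 10.0
  y^{k+1} = 1.0 + 0.1*10.0 = 2.0
Step 3: y^k = 2.0, reduced costs: (-1.0, 1.0)
  x^k = (4.0, 0.0), subgradient = b - a^T x = -10.0
  y^{k+1} = 2.0 + 0.1*-10.0 = 1.0
Step 4: y^k = 1.0, reduced costs: (4.0, 4.0)
  x^k = (0.0, 0.0), subgradient = b - a^T x = 10.0
  y^{k+1} = 1.0 + 0.1*10.0 = 2.0
Dual objective at y_4 = 2.0: reduced costs (-1.0, 1.0), box minimizer x = (4.0, 0.0)
g(y_4) = b*y + (c1 - a1*y)*x1 + (c2 - a2*y)*x2 = 10*2.0 + (-1.0)*4.0 + 1.0*0.0 = 20.0 - 4.0 + 0.0 = 16.0


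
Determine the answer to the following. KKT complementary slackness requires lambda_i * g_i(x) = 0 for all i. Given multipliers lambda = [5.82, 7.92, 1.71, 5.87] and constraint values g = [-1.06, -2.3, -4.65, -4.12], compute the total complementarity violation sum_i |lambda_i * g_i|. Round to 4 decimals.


KKT complementary slackness check:
lambda_1 * g_1 = 5.82 * -1.06 = -6.1692
lambda_2 * g_2 = 7.92 * -2.3 = -18.216
lambda_3 * g_3 = 1.71 * -4.65 = -7.9515
lambda_4 * g_4 = 5.87 * -4.12 = -24.1844
Total violation = 6.1692 + 18.216 + 7.9515 + 24.1844 = 56.5211


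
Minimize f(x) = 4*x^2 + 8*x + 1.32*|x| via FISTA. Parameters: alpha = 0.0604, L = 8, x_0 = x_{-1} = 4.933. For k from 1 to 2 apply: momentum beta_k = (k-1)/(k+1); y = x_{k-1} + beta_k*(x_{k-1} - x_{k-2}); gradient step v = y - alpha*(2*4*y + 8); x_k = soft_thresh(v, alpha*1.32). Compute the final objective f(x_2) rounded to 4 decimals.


FISTA on f(x) = 4*x^2 + 8*x + 1.32*|x|
L = 8, alpha = 0.0604
Iteration 1: beta = 0.0, y = 4.933 + 0.0*(4.933 - 4.933) = 4.933
  grad(y) = 47.464, v = y - alpha*grad = 2.0662
  prox(v) = soft_thresh(2.0662, 0.0797) = 1.9864
Iteration 2: beta = 0.3333, y = 1.9864 + 0.3333*(1.9864 - 4.933) = 1.0043
  grad(y) = 16.0341, v = y - alpha*grad = 0.0358
  prox(v) = soft_thresh(0.0358, 0.0797) = 0.0
f(x_2) = 4*0.0^2 + 8*0.0 + 1.32*|0.0| = 0.0


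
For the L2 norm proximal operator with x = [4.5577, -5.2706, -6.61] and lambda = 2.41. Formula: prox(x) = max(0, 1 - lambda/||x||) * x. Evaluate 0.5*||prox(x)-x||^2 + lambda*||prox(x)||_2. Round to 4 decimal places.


Step 1: Compute ||x||.
||x|| = 9.6044
Step 2: Compute scaling factor.
scale = max(0, 1 - 2.41/9.6044) = 0.7491
Step 3: prox(x) = [3.414, -3.9481, -4.9514]
||prox(x)|| = 7.1944
Step 4: Proximal objective.
0.5*||prox-x||^2 = 2.9041
lambda*||prox|| = 17.3385
Total = 20.2425


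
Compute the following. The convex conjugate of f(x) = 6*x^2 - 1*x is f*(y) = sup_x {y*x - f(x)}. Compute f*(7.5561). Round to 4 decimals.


f*(y) = sup_x {y*x - a*x^2 - b*x} = sup_x {(y-b)*x - a*x^2}
FOC: (y - b) - 2a*x = 0 => x* = (y - b)/(2a)
x* = (7.5561 + 1)/(2*6) = 0.713
f*(7.5561) = (y-b)^2/(4a) = (7.5561 + 1)^2/(4*6)
= 73.2068/24 = 3.0503


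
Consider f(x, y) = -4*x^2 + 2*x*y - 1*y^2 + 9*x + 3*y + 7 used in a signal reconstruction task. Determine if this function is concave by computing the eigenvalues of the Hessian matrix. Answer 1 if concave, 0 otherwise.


The Hessian of f(x,y) = -4*x^2 + 2*x*y - 1*y^2 + 9*x + 3*y + 7 is:
H = [[-8, 2], [2, -2]]
Trace = -8 - 2 = -10
Determinant = -8*-2 - (2)^2 = 12
Discriminant = (-10)^2 - 4*12 = 52.0
Eigenvalues: lambda_1 = -8.6056, lambda_2 = -1.3944
The function is concave.

1


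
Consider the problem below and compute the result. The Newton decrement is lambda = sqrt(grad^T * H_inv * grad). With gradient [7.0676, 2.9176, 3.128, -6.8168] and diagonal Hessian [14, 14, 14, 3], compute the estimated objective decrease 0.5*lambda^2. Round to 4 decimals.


Step 1: H is diagonal, so H^(-1) * g = [0.5048, 0.2084, 0.2234, -2.2723].
Step 2: g^T H^(-1) g = sum_i g_i^2 / H_ii
  = (7.0676)^2/14 + (2.9176)^2/14 + (3.128)^2/14 + (-6.8168)^2/3
  = 3.5679 + 0.608 + 0.6989 + 15.4896 = 20.3644
Step 3: Objective decrease = 0.5 * g^T H^(-1) g = 10.1822


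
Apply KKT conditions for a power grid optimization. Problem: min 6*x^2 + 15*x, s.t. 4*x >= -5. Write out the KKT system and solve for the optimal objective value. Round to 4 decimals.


Step 1: Try lambda = 0 (constraint inactive).
Stationarity: 2*6*x + 15 = 0
x* = -15/(2*6) = -1.25
Check constraint: 4*-1.25 = -5.0 >= -5 -- satisfied.
Step 2: Compute optimal value.
f(x*) = 6*(-1.25)^2 + 15*(-1.25) = -9.375


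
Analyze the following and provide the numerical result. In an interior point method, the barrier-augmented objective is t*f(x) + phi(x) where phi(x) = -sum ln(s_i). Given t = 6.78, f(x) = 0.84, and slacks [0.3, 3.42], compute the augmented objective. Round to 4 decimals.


Step 1: Compute log-barrier.
ln values: [-1.204, 1.2296]
phi = -(-1.204 + 1.2296) = -0.0257
Step 2: Compute augmented objective.
t*f(x) = 6.78*0.84 = 5.6952
Total = 5.6952 - 0.0257 = 5.6695


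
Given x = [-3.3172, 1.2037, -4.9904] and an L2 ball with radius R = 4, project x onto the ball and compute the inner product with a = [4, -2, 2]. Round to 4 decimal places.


Step 1: Compute ||x|| (intermediates to 6 decimals).
||x|| = sqrt((-3.3172)^2 + 1.2037^2 + (-4.9904)^2) = 6.112021
Step 2: Project.
Since ||x|| > R, scale = R/||x|| = 4/6.112021 = 0.654448, proj(x) = scale * x
proj(x) = [-2.170935, 0.787759, -3.265957]
Step 3: Dot product.
a^T * proj(x) = 4*(-2.170935) - 2*0.787759 + 2*(-3.265957) = -16.7912


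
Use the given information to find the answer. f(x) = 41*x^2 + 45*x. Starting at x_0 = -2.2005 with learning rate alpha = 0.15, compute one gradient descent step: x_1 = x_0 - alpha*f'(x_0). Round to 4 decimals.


We compute the gradient at x_0 and apply the update.
f'(x) = 82*x + 45
f'(-2.2005) = 82*-2.2005 + 45 = -135.441
x_1 = -2.2005 - 0.15*-135.441 = 18.1157


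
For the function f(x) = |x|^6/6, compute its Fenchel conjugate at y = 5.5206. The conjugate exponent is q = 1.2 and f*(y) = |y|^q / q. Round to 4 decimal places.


The conjugate exponent q satisfies 1/p + 1/q = 1.
p = 6, so q = 6/(6 - 1) = 1.2
|y|^q = 5.5206^1.2 = 7.7693
f*(5.5206) = 7.7693 / 1.2 = 6.4744


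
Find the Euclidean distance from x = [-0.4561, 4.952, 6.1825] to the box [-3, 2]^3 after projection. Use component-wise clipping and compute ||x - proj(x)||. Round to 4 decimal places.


Project each component onto [-3, 2].
clip(-0.4561) = -0.4561, clip(4.952) = 2.0, clip(6.1825) = 2.0
Projection = [-0.4561, 2.0, 2.0]
Squared diffs: [0.0, 8.7143, 17.4933]
Distance = sqrt(26.2076) = 5.1193


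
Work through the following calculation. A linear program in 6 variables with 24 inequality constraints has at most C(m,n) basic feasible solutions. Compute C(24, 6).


Each vertex corresponds to some choice of n active constraints out of m, so the number of vertices is at most C(m, n) = m! / (n!(m-n)!).
m = 24, n = 6
Numerator: 24 * 23 * 22 * 21 * 20 * 19
Denominator: 6! = 720
C(24, 6) = 134596


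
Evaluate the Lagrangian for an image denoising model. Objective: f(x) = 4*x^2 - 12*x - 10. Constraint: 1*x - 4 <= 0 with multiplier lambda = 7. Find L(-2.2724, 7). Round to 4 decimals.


Step 1: Evaluate f(x).
f(-2.2724) = 4*(-2.2724)^2 - 12*(-2.2724) - 10 = 37.924
Step 2: Evaluate g(x).
g(-2.2724) = 1*-2.2724 - 4 = -6.2724
Step 3: Compute Lagrangian.
L = 37.924 + 7*-6.2724 = -5.9828


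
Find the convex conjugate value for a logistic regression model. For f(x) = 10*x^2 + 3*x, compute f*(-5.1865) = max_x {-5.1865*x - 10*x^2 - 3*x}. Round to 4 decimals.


f*(y) = sup_x {y*x - a*x^2 - b*x} = sup_x {(y-b)*x - a*x^2}
FOC: (y - b) - 2a*x = 0 => x* = (y - b)/(2a)
x* = (-5.1865 - 3)/(2*10) = -0.4093
f*(-5.1865) = (y-b)^2/(4a) = (-5.1865 - 3)^2/(4*10)
= 67.0188/40 = 1.6755


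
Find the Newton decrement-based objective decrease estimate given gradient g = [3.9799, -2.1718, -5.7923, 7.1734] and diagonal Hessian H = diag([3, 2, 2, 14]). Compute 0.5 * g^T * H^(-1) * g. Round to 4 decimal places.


Step 1: H is diagonal, so H^(-1) * g = [1.3266, -1.0859, -2.8962, 0.5124].
Step 2: g^T H^(-1) g = sum_i g_i^2 / H_ii
  = (3.9799)^2/3 + (-2.1718)^2/2 + (-5.7923)^2/2 + (7.1734)^2/14
  = 5.2799 + 2.3584 + 16.7754 + 3.6755 = 28.0891
Step 3: Objective decrease = 0.5 * g^T H^(-1) g = 14.0446


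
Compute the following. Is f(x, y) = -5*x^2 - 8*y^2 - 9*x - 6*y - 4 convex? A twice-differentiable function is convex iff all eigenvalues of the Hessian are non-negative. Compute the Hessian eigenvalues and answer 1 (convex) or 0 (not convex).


The Hessian of f(x,y) = -5*x^2 - 8*y^2 - 9*x - 6*y - 4 is:
H = [[-10, 0], [0, -16]]
Trace = -10 - 16 = -26
Determinant = -10*-16 - (0)^2 = 160
Discriminant = (-26)^2 - 4*160 = 36.0
Eigenvalues: lambda_1 = -16.0, lambda_2 = -10.0
The function is not convex.

0


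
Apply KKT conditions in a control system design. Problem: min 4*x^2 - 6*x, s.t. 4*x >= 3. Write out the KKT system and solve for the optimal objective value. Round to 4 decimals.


Step 1: Try lambda = 0 (constraint inactive).
Stationarity: 2*4*x - 6 = 0
x* = 6/(2*4) = 0.75
Check constraint: 4*0.75 = 3.0 >= 3 -- satisfied.
Step 2: Compute optimal value.
f(x*) = 4*0.75^2 - 6*0.75 = -2.25


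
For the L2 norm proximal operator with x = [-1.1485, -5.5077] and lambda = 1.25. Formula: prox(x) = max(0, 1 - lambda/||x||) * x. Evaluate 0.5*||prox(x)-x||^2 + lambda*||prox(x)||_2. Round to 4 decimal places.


Step 1: Compute ||x||.
||x|| = 5.6262
Step 2: Compute scaling factor.
scale = max(0, 1 - 1.25/5.6262) = 0.7778
Step 3: prox(x) = [-0.8933, -4.284]
||prox(x)|| = 4.3762
Step 4: Proximal objective.
0.5*||prox-x||^2 = 0.7813
lambda*||prox|| = 5.4703
Total = 6.2515


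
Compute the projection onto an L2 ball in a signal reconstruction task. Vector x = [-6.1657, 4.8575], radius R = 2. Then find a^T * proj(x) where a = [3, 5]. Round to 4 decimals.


Step 1: Compute ||x|| (intermediates to 6 decimals).
||x|| = sqrt((-6.1657)^2 + 4.8575^2) = 7.849278
Step 2: Project.
Since ||x|| > R, scale = R/||x|| = 2/7.849278 = 0.254801, proj(x) = scale * x
proj(x) = [-1.571027, 1.237696]
Step 3: Dot product.
a^T * proj(x) = 3*(-1.571027) + 5*1.237696 = 1.4754


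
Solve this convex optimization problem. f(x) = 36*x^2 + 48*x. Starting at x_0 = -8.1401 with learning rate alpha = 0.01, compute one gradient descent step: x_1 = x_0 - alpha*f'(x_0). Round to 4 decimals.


We compute the gradient at x_0 and apply the update.
f'(x) = 72*x + 48
f'(-8.1401) = 72*-8.1401 + 48 = -538.0872
x_1 = -8.1401 - 0.01*-538.0872 = -2.7592


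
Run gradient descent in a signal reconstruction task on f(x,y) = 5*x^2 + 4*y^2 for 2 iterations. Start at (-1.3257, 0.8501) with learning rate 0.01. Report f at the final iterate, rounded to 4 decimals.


Gradient descent on f(x,y) = 5*x^2 + 4*y^2.
Starting point: (-1.3257, 0.8501), alpha = 0.01
Step 1: grad_x = 2*5*-1.3257 = -13.257, grad_y = 2*4*0.8501 = 6.8008
  x_1 = -1.3257 - 0.01*-13.257 = -1.1931
  y_1 = 0.8501 - 0.01*6.8008 = 0.7821
Step 2: grad_x = 2*5*-1.1931 = -11.9313, grad_y = 2*4*0.7821 = 6.2567
  x_2 = -1.1931 - 0.01*-11.9313 = -1.0738
  y_2 = 0.7821 - 0.01*6.2567 = 0.7195
f(-1.0738, 0.7195) = 5*(-1.0738)^2 + 4*0.7195^2 = 7.8363


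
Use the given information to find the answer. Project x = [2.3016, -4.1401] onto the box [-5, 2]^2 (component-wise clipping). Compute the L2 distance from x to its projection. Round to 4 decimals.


Project each component onto [-5, 2].
clip(2.3016) = 2.0, clip(-4.1401) = -4.1401
Projection = [2.0, -4.1401]
Squared diffs: [0.091, 0.0]
Distance = sqrt(0.091) = 0.3016


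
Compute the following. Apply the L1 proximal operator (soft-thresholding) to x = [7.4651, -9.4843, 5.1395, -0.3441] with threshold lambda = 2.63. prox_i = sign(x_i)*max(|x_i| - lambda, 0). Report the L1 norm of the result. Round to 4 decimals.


Soft-thresholding with lambda = 2.63:
prox(7.4651) = sign(7.4651)*max(|7.4651| - 2.63, 0) = 4.8351
prox(-9.4843) = sign(-9.4843)*max(|-9.4843| - 2.63, 0) = -6.8543
prox(5.1395) = sign(5.1395)*max(|5.1395| - 2.63, 0) = 2.5095
prox(-0.3441) = sign(-0.3441)*max(|-0.3441| - 2.63, 0) = 0.0
prox(x) = [4.8351, -6.8543, 2.5095, 0.0]
||prox(x)||_1 = 4.8351 + 6.8543 + 2.5095 + 0.0 = 14.1989


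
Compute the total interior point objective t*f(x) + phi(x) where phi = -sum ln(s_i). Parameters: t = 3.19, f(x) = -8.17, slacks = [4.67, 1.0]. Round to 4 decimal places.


Step 1: Compute log-barrier.
ln values: [1.5412, 0.0]
phi = -(1.5412 + 0.0) = -1.5412
Step 2: Compute augmented objective.
t*f(x) = 3.19*-8.17 = -26.0623
Total = -26.0623 - 1.5412 = -27.6035


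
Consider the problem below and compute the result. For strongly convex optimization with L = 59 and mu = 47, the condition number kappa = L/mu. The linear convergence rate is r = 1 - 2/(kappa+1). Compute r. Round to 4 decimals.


Step 1: Compute the condition number.
kappa = L/mu = 59/47 = 1.2553
Step 2: Compute the convergence rate.
r = 1 - 2/(kappa + 1) = 1 - 2*mu/(L + mu) = (L - mu)/(L + mu) = 12/106 = 0.1132


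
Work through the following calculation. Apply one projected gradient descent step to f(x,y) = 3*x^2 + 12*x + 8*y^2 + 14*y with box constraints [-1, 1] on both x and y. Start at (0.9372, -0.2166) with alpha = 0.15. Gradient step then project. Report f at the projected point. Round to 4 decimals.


Step 1: Compute gradient at (0.9372, -0.2166).
grad_x = 2*3*0.9372 + 12 = 17.6232
grad_y = 2*8*-0.2166 + 14 = 10.5344
Step 2: Gradient step.
x_raw = 0.9372 - 0.15*17.6232 = -1.7063
y_raw = -0.2166 - 0.15*10.5344 = -1.7968
Step 3: Project onto [-1, 1].
x_proj = clip(-1.7063) = -1.0
y_proj = clip(-1.7968) = -1.0
Step 4: Evaluate f.
f(-1.0, -1.0) = -15.0
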